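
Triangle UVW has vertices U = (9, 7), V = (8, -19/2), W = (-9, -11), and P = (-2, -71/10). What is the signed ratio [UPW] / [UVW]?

1/5

[UVW] = ½·(9·(-19/2−(-11)) + 8·(-11−7) + (-9)·(7−(-19/2))) = ½·(27/2 − 144 − 297/2) = -279/2.
[UPW] = ½·(9·(-71/10−(-11)) + (-2)·(-11−7) + (-9)·(7−(-71/10))) = ½·(351/10 + 36 − 1269/10) = -279/10, so the ratio is (-279/10)/(-279/2) = 1/5.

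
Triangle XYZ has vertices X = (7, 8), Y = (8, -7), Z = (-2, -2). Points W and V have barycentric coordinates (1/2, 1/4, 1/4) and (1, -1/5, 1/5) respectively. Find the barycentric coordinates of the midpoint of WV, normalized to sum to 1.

Since both coordinate triples sum to 1, the midpoint's barycentrics are the componentwise average.
(1/2+1)/2 = 3/4; similarly 1/40 and 9/40.

(3/4, 1/40, 9/40)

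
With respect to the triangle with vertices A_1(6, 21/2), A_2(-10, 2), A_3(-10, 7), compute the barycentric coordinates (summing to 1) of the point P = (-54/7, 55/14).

(1/7, 5/7, 1/7)

Signed area of the reference triangle: [A_1A_2A_3] = ½·(6·(2−7) + (-10)·(7−(21/2)) + (-10)·(21/2−2)) = ½·(-30 + 35 − 85) = -40.
[PA_2A_3] = ½·((-54/7)·(2−7) + (-10)·(7−(55/14)) + (-10)·(55/14−2)) = ½·(270/7 − 215/7 − 135/7) = -40/7, so the A_1-coordinate is (-40/7)/(-40) = 1/7.
[A_1PA_3] = ½·(6·(55/14−7) + (-54/7)·(7−(21/2)) + (-10)·(21/2−(55/14))) = ½·(-129/7 + 27 − 460/7) = -200/7, so the A_2-coordinate is 5/7.
[A_1A_2P] = ½·(6·(2−(55/14)) + (-10)·(55/14−(21/2)) + (-54/7)·(21/2−2)) = ½·(-81/7 + 460/7 − 459/7) = -40/7, so the A_3-coordinate is 1/7.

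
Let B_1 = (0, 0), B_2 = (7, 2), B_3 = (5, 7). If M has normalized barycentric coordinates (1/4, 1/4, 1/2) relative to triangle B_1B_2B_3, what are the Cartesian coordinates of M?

(17/4, 4)

M = (1/4)·B_1 + (1/4)·B_2 + (1/2)·B_3.
x-coordinate: (1/4)·0 + (1/4)·7 + (1/2)·5 = 17/4.
y-coordinate: (1/4)·0 + (1/4)·2 + (1/2)·7 = 4.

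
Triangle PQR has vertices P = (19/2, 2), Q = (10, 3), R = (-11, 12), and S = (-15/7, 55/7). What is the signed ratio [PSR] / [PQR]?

[PQR] = ½·((19/2)·(3−12) + 10·(12−2) + (-11)·(2−3)) = ½·(-171/2 + 100 + 11) = 51/4.
[PSR] = ½·((19/2)·(55/7−12) + (-15/7)·(12−2) + (-11)·(2−(55/7))) = ½·(-551/14 − 150/7 + 451/7) = 51/28, so the ratio is (51/28)/(51/4) = 1/7.

1/7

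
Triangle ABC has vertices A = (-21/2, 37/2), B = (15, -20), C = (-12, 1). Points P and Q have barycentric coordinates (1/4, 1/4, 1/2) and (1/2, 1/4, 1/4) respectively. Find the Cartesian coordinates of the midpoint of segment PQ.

Barycentric coordinates of the midpoint are the average: (3/8, 1/4, 3/8).
Converting: (3/8)·A + (1/4)·B + (3/8)·C = (-75/16, 37/16).

(-75/16, 37/16)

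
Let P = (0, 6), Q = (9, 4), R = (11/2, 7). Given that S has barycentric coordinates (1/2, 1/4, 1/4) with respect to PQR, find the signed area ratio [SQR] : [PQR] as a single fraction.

The signed ratio [SQR]/[PQR] equals the barycentric coordinate of S at vertex P, which is 1/2.

1/2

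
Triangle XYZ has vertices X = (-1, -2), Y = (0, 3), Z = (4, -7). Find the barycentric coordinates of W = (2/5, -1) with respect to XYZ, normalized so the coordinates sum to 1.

(2/5, 2/5, 1/5)

Signed area of the reference triangle: [XYZ] = ½·((-1)·(3−(-7)) + 0·(-7−(-2)) + 4·(-2−3)) = ½·(-10 + 0 − 20) = -15.
[WYZ] = ½·((2/5)·(3−(-7)) + 0·(-7−(-1)) + 4·(-1−3)) = ½·(4 + 0 − 16) = -6, so the X-coordinate is (-6)/(-15) = 2/5.
[XWZ] = ½·((-1)·(-1−(-7)) + (2/5)·(-7−(-2)) + 4·(-2−(-1))) = ½·(-6 − 2 − 4) = -6, so the Y-coordinate is 2/5.
[XYW] = ½·((-1)·(3−(-1)) + 0·(-1−(-2)) + (2/5)·(-2−3)) = ½·(-4 + 0 − 2) = -3, so the Z-coordinate is 1/5.
Check: 2/5 + 2/5 + 1/5 = 1.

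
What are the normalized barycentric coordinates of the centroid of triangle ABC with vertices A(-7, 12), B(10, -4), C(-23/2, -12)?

The centroid is the average of the vertices, so each weight is 1/3.

(1/3, 1/3, 1/3)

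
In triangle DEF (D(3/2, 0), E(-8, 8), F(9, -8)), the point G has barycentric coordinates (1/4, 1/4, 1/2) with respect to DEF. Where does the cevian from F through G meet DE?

Line FG meets DE where the F-coordinate vanishes; zeroing G's F-weight and renormalizing leaves D, E-weights 1/4 : 1/4 → (1/2, 1/2).
So H = (1/2)·D + (1/2)·E = (-13/4, 4).

(-13/4, 4)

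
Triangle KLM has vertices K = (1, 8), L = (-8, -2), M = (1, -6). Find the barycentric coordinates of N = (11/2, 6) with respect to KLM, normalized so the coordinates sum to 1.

(1, -1/2, 1/2)

Signed area of the reference triangle: [KLM] = ½·(1·(-2−(-6)) + (-8)·(-6−8) + 1·(8−(-2))) = ½·(4 + 112 + 10) = 63.
[NLM] = ½·((11/2)·(-2−(-6)) + (-8)·(-6−6) + 1·(6−(-2))) = ½·(22 + 96 + 8) = 63, so the K-coordinate is 63/63 = 1.
[KNM] = ½·(1·(6−(-6)) + (11/2)·(-6−8) + 1·(8−6)) = ½·(12 − 77 + 2) = -63/2, so the L-coordinate is -1/2.
[KLN] = ½·(1·(-2−6) + (-8)·(6−8) + (11/2)·(8−(-2))) = ½·(-8 + 16 + 55) = 63/2, so the M-coordinate is 1/2.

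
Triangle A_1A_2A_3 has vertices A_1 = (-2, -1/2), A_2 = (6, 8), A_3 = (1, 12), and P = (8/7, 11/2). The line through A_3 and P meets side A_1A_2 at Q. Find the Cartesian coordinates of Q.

Barycentric coordinates of P with respect to A_1A_2A_3: (3/7, 2/7, 2/7).
On side A_1A_2 the A_3-coordinate is zero; dropping P's A_3-weight 2/7 and renormalizing the remaining 3/7 : 2/7 gives weights 3/5, 2/5 on A_1, A_2.
Q = (3/5)·(-2, -1/2) + (2/5)·(6, 8) = (6/5, 29/10).

(6/5, 29/10)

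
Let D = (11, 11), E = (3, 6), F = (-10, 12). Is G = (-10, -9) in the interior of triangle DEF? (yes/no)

no

Barycentric coordinates of G: (-273/113, 441/113, -55/113).
The three coordinates are negative, positive, negative; a point is interior exactly when all three are positive.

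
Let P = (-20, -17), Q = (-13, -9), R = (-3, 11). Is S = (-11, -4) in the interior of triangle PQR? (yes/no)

Barycentric coordinates of S: (1/6, 31/60, 19/60).
The three coordinates are positive, positive, positive; a point is interior exactly when all three are positive.

yes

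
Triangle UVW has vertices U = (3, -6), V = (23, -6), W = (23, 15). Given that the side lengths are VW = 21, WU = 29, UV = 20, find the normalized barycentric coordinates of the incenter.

The incenter has barycentric coordinates proportional to the opposite side lengths: (21 : 29 : 20).
Normalizing by 21+29+20 = 70 gives (3/10, 29/70, 2/7).

(3/10, 29/70, 2/7)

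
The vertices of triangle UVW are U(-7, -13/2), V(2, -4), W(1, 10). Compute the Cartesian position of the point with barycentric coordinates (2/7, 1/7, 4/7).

(-8/7, 23/7)

P = (2/7)·U + (1/7)·V + (4/7)·W.
x-coordinate: (2/7)·(-7) + (1/7)·2 + (4/7)·1 = -8/7.
y-coordinate: (2/7)·(-13/2) + (1/7)·(-4) + (4/7)·10 = 23/7.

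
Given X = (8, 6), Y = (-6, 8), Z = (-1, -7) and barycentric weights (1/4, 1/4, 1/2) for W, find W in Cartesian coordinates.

W = (1/4)·X + (1/4)·Y + (1/2)·Z.
x-coordinate: (1/4)·8 + (1/4)·(-6) + (1/2)·(-1) = 0.
y-coordinate: (1/4)·6 + (1/4)·8 + (1/2)·(-7) = 0.

(0, 0)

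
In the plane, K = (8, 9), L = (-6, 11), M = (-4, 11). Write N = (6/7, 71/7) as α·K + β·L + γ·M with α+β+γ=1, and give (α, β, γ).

(3/7, 1/7, 3/7)

Signed area of the reference triangle: [KLM] = ½·(8·(11−11) + (-6)·(11−9) + (-4)·(9−11)) = ½·(0 − 12 + 8) = -2.
[NLM] = ½·((6/7)·(11−11) + (-6)·(11−(71/7)) + (-4)·(71/7−11)) = ½·(0 − 36/7 + 24/7) = -6/7, so the K-coordinate is (-6/7)/(-2) = 3/7.
[KNM] = ½·(8·(71/7−11) + (6/7)·(11−9) + (-4)·(9−(71/7))) = ½·(-48/7 + 12/7 + 32/7) = -2/7, so the L-coordinate is 1/7.
[KLN] = ½·(8·(11−(71/7)) + (-6)·(71/7−9) + (6/7)·(9−11)) = ½·(48/7 − 48/7 − 12/7) = -6/7, so the M-coordinate is 3/7.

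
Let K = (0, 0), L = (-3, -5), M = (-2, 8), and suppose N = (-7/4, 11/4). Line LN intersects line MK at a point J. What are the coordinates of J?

(-4/3, 16/3)

Barycentric coordinates of N with respect to KLM: (1/4, 1/4, 1/2).
On side MK the L-coordinate is zero; dropping N's L-weight 1/4 and renormalizing the remaining 1/2 : 1/4 gives weights 2/3, 1/3 on M, K.
J = (2/3)·(-2, 8) + (1/3)·(0, 0) = (-4/3, 16/3).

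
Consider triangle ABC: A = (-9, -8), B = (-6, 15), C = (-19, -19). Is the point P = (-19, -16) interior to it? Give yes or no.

Barycentric coordinates of P: (-39/197, 30/197, 206/197).
The three coordinates are negative, positive, positive; a point is interior exactly when all three are positive.

no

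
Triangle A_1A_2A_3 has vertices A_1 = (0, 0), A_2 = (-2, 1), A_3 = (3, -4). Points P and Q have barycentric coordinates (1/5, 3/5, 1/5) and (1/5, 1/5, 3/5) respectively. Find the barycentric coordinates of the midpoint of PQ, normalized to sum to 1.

Since both coordinate triples sum to 1, the midpoint's barycentrics are the componentwise average.
(1/5+1/5)/2 = 1/5; similarly 2/5 and 2/5.

(1/5, 2/5, 2/5)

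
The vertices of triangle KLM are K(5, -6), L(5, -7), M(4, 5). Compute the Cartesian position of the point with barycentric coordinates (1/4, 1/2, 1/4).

N = (1/4)·K + (1/2)·L + (1/4)·M.
x-coordinate: (1/4)·5 + (1/2)·5 + (1/4)·4 = 19/4.
y-coordinate: (1/4)·(-6) + (1/2)·(-7) + (1/4)·5 = -15/4.

(19/4, -15/4)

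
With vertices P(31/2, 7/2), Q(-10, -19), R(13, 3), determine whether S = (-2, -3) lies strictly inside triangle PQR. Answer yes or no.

Barycentric coordinates of S: (-128/29, 5/29, 152/29).
The three coordinates are negative, positive, positive; a point is interior exactly when all three are positive.

no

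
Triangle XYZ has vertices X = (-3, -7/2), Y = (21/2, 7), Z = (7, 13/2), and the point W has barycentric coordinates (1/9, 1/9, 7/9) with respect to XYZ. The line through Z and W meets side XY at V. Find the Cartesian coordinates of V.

Line ZW meets XY where the Z-coordinate vanishes; zeroing W's Z-weight and renormalizing leaves X, Y-weights 1/9 : 1/9 → (1/2, 1/2).
So V = (1/2)·X + (1/2)·Y = (15/4, 7/4).

(15/4, 7/4)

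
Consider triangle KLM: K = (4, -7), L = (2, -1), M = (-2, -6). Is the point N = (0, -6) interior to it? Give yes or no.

Barycentric coordinates of N: (5/17, 1/17, 11/17).
The three coordinates are positive, positive, positive; a point is interior exactly when all three are positive.

yes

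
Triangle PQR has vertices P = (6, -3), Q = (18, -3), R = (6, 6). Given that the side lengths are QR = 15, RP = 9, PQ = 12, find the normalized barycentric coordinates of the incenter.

(5/12, 1/4, 1/3)

The incenter has barycentric coordinates proportional to the opposite side lengths: (15 : 9 : 12).
Normalizing by 15+9+12 = 36 gives (5/12, 1/4, 1/3).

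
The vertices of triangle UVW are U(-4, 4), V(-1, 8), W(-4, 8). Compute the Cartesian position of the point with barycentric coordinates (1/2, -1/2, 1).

P = (1/2)·U + (-1/2)·V + 1·W.
x-coordinate: (1/2)·(-4) + (-1/2)·(-1) + 1·(-4) = -11/2.
y-coordinate: (1/2)·4 + (-1/2)·8 + 1·8 = 6.

(-11/2, 6)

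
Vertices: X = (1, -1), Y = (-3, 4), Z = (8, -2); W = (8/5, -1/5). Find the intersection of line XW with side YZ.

(5/2, 1)

Barycentric coordinates of W with respect to XYZ: (3/5, 1/5, 1/5).
On side YZ the X-coordinate is zero; dropping W's X-weight 3/5 and renormalizing the remaining 1/5 : 1/5 gives weights 1/2, 1/2 on Y, Z.
V = (1/2)·(-3, 4) + (1/2)·(8, -2) = (5/2, 1).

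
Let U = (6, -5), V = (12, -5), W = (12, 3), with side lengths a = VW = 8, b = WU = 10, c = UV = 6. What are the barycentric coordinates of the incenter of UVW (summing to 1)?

The incenter has barycentric coordinates proportional to the opposite side lengths: (8 : 10 : 6).
Normalizing by 8+10+6 = 24 gives (1/3, 5/12, 1/4).

(1/3, 5/12, 1/4)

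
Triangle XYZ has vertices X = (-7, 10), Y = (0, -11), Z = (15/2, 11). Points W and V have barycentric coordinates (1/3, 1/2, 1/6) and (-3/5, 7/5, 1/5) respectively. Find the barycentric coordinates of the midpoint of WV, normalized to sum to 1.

(-2/15, 19/20, 11/60)

Since both coordinate triples sum to 1, the midpoint's barycentrics are the componentwise average.
(1/3+-3/5)/2 = -2/15; similarly 19/20 and 11/60.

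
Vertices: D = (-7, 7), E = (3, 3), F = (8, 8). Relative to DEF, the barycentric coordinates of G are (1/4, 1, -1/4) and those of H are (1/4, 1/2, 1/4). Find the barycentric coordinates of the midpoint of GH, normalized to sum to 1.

Since both coordinate triples sum to 1, the midpoint's barycentrics are the componentwise average.
(1/4+1/4)/2 = 1/4; similarly 3/4 and 0.

(1/4, 3/4, 0)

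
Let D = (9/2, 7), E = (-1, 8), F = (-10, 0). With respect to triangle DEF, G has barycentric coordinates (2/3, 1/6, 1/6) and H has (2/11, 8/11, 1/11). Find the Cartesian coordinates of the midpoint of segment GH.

Barycentric coordinates of the midpoint are the average: (14/33, 59/132, 17/132).
Converting: (14/33)·D + (59/132)·E + (17/132)·F = (23/132, 72/11).

(23/132, 72/11)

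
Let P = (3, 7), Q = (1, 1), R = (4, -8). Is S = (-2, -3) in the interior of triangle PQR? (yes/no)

no

Barycentric coordinates of S: (-13/12, 85/36, -5/18).
The three coordinates are negative, positive, negative; a point is interior exactly when all three are positive.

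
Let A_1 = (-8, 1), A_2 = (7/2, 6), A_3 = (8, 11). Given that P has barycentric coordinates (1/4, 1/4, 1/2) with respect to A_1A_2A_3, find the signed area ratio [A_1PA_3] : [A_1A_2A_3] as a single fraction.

1/4

The signed ratio [A_1PA_3]/[A_1A_2A_3] equals the barycentric coordinate of P at vertex A_2, which is 1/4.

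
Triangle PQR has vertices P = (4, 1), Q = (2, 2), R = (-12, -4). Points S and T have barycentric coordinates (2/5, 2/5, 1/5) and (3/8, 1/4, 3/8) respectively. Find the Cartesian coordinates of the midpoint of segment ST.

Barycentric coordinates of the midpoint are the average: (31/80, 13/40, 23/80).
Converting: (31/80)·P + (13/40)·Q + (23/80)·R = (-5/4, -9/80).

(-5/4, -9/80)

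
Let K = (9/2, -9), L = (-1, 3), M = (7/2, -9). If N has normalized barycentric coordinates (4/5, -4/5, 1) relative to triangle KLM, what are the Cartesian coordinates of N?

(79/10, -93/5)

N = (4/5)·K + (-4/5)·L + 1·M.
x-coordinate: (4/5)·(9/2) + (-4/5)·(-1) + 1·(7/2) = 79/10.
y-coordinate: (4/5)·(-9) + (-4/5)·3 + 1·(-9) = -93/5.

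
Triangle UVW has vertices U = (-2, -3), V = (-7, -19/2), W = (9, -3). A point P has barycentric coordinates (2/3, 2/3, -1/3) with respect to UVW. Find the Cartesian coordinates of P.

(-9, -22/3)

P = (2/3)·U + (2/3)·V + (-1/3)·W.
x-coordinate: (2/3)·(-2) + (2/3)·(-7) + (-1/3)·9 = -9.
y-coordinate: (2/3)·(-3) + (2/3)·(-19/2) + (-1/3)·(-3) = -22/3.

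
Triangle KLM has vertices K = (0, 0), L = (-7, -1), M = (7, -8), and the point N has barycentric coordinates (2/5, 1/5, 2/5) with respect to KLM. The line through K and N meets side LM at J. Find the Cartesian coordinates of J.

Line KN meets LM where the K-coordinate vanishes; zeroing N's K-weight and renormalizing leaves L, M-weights 1/5 : 2/5 → (1/3, 2/3).
So J = (1/3)·L + (2/3)·M = (7/3, -17/3).

(7/3, -17/3)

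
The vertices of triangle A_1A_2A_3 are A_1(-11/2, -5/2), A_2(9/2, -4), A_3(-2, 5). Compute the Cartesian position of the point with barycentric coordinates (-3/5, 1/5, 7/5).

(7/5, 77/10)

P = (-3/5)·A_1 + (1/5)·A_2 + (7/5)·A_3.
x-coordinate: (-3/5)·(-11/2) + (1/5)·(9/2) + (7/5)·(-2) = 7/5.
y-coordinate: (-3/5)·(-5/2) + (1/5)·(-4) + (7/5)·5 = 77/10.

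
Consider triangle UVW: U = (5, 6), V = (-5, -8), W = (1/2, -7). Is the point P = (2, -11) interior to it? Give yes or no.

no

Barycentric coordinates of P: (-47/134, -75/134, 128/67).
The three coordinates are negative, negative, positive; a point is interior exactly when all three are positive.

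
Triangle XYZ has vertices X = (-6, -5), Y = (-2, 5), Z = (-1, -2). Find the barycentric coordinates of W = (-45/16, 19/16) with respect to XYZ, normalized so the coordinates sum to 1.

Signed area of the reference triangle: [XYZ] = ½·((-6)·(5−(-2)) + (-2)·(-2−(-5)) + (-1)·(-5−5)) = ½·(-42 − 6 + 10) = -19.
[WYZ] = ½·((-45/16)·(5−(-2)) + (-2)·(-2−(19/16)) + (-1)·(19/16−5)) = ½·(-315/16 + 51/8 + 61/16) = -19/4, so the X-coordinate is (-19/4)/(-19) = 1/4.
[XWZ] = ½·((-6)·(19/16−(-2)) + (-45/16)·(-2−(-5)) + (-1)·(-5−(19/16))) = ½·(-153/8 − 135/16 + 99/16) = -171/16, so the Y-coordinate is 9/16.
[XYW] = ½·((-6)·(5−(19/16)) + (-2)·(19/16−(-5)) + (-45/16)·(-5−5)) = ½·(-183/8 − 99/8 + 225/8) = -57/16, so the Z-coordinate is 3/16.
Check: 1/4 + 9/16 + 3/16 = 1.

(1/4, 9/16, 3/16)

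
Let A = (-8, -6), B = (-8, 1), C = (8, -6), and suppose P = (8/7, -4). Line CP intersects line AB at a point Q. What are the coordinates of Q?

Barycentric coordinates of P with respect to ABC: (1/7, 2/7, 4/7).
On side AB the C-coordinate is zero; dropping P's C-weight 4/7 and renormalizing the remaining 1/7 : 2/7 gives weights 1/3, 2/3 on A, B.
Q = (1/3)·(-8, -6) + (2/3)·(-8, 1) = (-8, -4/3).

(-8, -4/3)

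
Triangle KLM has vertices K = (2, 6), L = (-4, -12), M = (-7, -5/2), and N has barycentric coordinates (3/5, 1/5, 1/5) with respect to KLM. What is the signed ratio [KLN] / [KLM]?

The signed ratio [KLN]/[KLM] equals the barycentric coordinate of N at vertex M, which is 1/5.

1/5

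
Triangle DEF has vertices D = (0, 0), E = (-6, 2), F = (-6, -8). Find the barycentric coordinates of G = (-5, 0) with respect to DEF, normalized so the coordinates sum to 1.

Signed area of the reference triangle: [DEF] = ½·(0·(2−(-8)) + (-6)·(-8−0) + (-6)·(0−2)) = ½·(0 + 48 + 12) = 30.
[GEF] = ½·((-5)·(2−(-8)) + (-6)·(-8−0) + (-6)·(0−2)) = ½·(-50 + 48 + 12) = 5, so the D-coordinate is 5/30 = 1/6.
[DGF] = ½·(0·(0−(-8)) + (-5)·(-8−0) + (-6)·(0−0)) = ½·(0 + 40 + 0) = 20, so the E-coordinate is 2/3.
[DEG] = ½·(0·(2−0) + (-6)·(0−0) + (-5)·(0−2)) = ½·(0 + 0 + 10) = 5, so the F-coordinate is 1/6.
Check: 1/6 + 2/3 + 1/6 = 1.

(1/6, 2/3, 1/6)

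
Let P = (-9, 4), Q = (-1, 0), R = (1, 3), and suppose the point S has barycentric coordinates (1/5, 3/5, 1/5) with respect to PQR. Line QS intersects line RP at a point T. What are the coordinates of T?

(-4, 7/2)

Line QS meets RP where the Q-coordinate vanishes; zeroing S's Q-weight and renormalizing leaves R, P-weights 1/5 : 1/5 → (1/2, 1/2).
So T = (1/2)·R + (1/2)·P = (-4, 7/2).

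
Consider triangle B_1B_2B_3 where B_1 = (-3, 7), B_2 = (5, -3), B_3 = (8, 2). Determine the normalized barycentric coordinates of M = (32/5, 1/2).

Signed area of the reference triangle: [B_1B_2B_3] = ½·((-3)·(-3−2) + 5·(2−7) + 8·(7−(-3))) = ½·(15 − 25 + 80) = 35.
[MB_2B_3] = ½·((32/5)·(-3−2) + 5·(2−(1/2)) + 8·(1/2−(-3))) = ½·(-32 + 15/2 + 28) = 7/4, so the B_1-coordinate is (7/4)/35 = 1/20.
[B_1MB_3] = ½·((-3)·(1/2−2) + (32/5)·(2−7) + 8·(7−(1/2))) = ½·(9/2 − 32 + 52) = 49/4, so the B_2-coordinate is 7/20.
[B_1B_2M] = ½·((-3)·(-3−(1/2)) + 5·(1/2−7) + (32/5)·(7−(-3))) = ½·(21/2 − 65/2 + 64) = 21, so the B_3-coordinate is 3/5.
Check: 1/20 + 7/20 + 3/5 = 1.

(1/20, 7/20, 3/5)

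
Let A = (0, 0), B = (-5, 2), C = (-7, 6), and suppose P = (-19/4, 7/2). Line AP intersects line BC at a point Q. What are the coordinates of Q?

(-19/3, 14/3)

Barycentric coordinates of P with respect to ABC: (1/4, 1/4, 1/2).
On side BC the A-coordinate is zero; dropping P's A-weight 1/4 and renormalizing the remaining 1/4 : 1/2 gives weights 1/3, 2/3 on B, C.
Q = (1/3)·(-5, 2) + (2/3)·(-7, 6) = (-19/3, 14/3).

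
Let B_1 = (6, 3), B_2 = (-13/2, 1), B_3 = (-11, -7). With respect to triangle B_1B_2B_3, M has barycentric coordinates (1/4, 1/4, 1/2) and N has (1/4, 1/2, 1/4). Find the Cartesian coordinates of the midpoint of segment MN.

Barycentric coordinates of the midpoint are the average: (1/4, 3/8, 3/8).
Converting: (1/4)·B_1 + (3/8)·B_2 + (3/8)·B_3 = (-81/16, -3/2).

(-81/16, -3/2)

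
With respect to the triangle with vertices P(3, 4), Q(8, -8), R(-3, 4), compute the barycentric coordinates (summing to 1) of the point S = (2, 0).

Signed area of the reference triangle: [PQR] = ½·(3·(-8−4) + 8·(4−4) + (-3)·(4−(-8))) = ½·(-36 + 0 − 36) = -36.
[SQR] = ½·(2·(-8−4) + 8·(4−0) + (-3)·(0−(-8))) = ½·(-24 + 32 − 24) = -8, so the P-coordinate is (-8)/(-36) = 2/9.
[PSR] = ½·(3·(0−4) + 2·(4−4) + (-3)·(4−0)) = ½·(-12 + 0 − 12) = -12, so the Q-coordinate is 1/3.
[PQS] = ½·(3·(-8−0) + 8·(0−4) + 2·(4−(-8))) = ½·(-24 − 32 + 24) = -16, so the R-coordinate is 4/9.

(2/9, 1/3, 4/9)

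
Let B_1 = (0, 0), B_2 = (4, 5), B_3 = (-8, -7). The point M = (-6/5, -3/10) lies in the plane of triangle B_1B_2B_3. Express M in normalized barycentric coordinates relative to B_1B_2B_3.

(1/10, 1/2, 2/5)

Signed area of the reference triangle: [B_1B_2B_3] = ½·(0·(5−(-7)) + 4·(-7−0) + (-8)·(0−5)) = ½·(0 − 28 + 40) = 6.
[MB_2B_3] = ½·((-6/5)·(5−(-7)) + 4·(-7−(-3/10)) + (-8)·(-3/10−5)) = ½·(-72/5 − 134/5 + 212/5) = 3/5, so the B_1-coordinate is (3/5)/6 = 1/10.
[B_1MB_3] = ½·(0·(-3/10−(-7)) + (-6/5)·(-7−0) + (-8)·(0−(-3/10))) = ½·(0 + 42/5 − 12/5) = 3, so the B_2-coordinate is 1/2.
[B_1B_2M] = ½·(0·(5−(-3/10)) + 4·(-3/10−0) + (-6/5)·(0−5)) = ½·(0 − 6/5 + 6) = 12/5, so the B_3-coordinate is 2/5.
Check: 1/10 + 1/2 + 2/5 = 1.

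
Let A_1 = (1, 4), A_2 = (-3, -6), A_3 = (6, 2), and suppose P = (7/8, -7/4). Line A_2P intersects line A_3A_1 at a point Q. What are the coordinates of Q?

Barycentric coordinates of P with respect to A_1A_2A_3: (1/8, 1/2, 3/8).
On side A_3A_1 the A_2-coordinate is zero; dropping P's A_2-weight 1/2 and renormalizing the remaining 3/8 : 1/8 gives weights 3/4, 1/4 on A_3, A_1.
Q = (3/4)·(6, 2) + (1/4)·(1, 4) = (19/4, 5/2).

(19/4, 5/2)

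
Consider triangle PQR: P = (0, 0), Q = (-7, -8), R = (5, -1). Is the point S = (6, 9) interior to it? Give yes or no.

no

Barycentric coordinates of S: (113/47, -51/47, -15/47).
The three coordinates are positive, negative, negative; a point is interior exactly when all three are positive.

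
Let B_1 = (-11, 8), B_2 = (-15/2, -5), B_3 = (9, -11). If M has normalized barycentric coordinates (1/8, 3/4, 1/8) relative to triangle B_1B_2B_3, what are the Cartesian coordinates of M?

M = (1/8)·B_1 + (3/4)·B_2 + (1/8)·B_3.
x-coordinate: (1/8)·(-11) + (3/4)·(-15/2) + (1/8)·9 = -47/8.
y-coordinate: (1/8)·8 + (3/4)·(-5) + (1/8)·(-11) = -33/8.

(-47/8, -33/8)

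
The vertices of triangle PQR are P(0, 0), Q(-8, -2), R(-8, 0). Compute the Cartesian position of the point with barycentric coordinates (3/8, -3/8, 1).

(-5, 3/4)

S = (3/8)·P + (-3/8)·Q + 1·R.
x-coordinate: (3/8)·0 + (-3/8)·(-8) + 1·(-8) = -5.
y-coordinate: (3/8)·0 + (-3/8)·(-2) + 1·0 = 3/4.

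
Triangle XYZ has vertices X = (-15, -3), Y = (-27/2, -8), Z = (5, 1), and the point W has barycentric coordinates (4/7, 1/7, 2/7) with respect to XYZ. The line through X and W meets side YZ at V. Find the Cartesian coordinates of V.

(-7/6, -2)

Line XW meets YZ where the X-coordinate vanishes; zeroing W's X-weight and renormalizing leaves Y, Z-weights 1/7 : 2/7 → (1/3, 2/3).
So V = (1/3)·Y + (2/3)·Z = (-7/6, -2).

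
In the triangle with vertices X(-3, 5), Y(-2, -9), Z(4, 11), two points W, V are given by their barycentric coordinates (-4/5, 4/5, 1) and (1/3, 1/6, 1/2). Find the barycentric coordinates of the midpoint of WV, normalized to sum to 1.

Since both coordinate triples sum to 1, the midpoint's barycentrics are the componentwise average.
(-4/5+1/3)/2 = -7/30; similarly 29/60 and 3/4.

(-7/30, 29/60, 3/4)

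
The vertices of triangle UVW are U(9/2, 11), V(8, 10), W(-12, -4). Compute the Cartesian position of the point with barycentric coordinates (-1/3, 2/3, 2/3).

P = (-1/3)·U + (2/3)·V + (2/3)·W.
x-coordinate: (-1/3)·(9/2) + (2/3)·8 + (2/3)·(-12) = -25/6.
y-coordinate: (-1/3)·11 + (2/3)·10 + (2/3)·(-4) = 1/3.

(-25/6, 1/3)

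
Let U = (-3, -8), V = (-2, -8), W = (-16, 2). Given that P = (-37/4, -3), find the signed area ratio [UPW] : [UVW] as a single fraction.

[UVW] = ½·((-3)·(-8−2) + (-2)·(2−(-8)) + (-16)·(-8−(-8))) = ½·(30 − 20 + 0) = 5.
[UPW] = ½·((-3)·(-3−2) + (-37/4)·(2−(-8)) + (-16)·(-8−(-3))) = ½·(15 − 185/2 + 80) = 5/4, so the ratio is (5/4)/5 = 1/4.

1/4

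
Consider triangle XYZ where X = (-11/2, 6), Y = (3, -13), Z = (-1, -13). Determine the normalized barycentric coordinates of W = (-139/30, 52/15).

(13/15, 1/15, 1/15)

Signed area of the reference triangle: [XYZ] = ½·((-11/2)·(-13−(-13)) + 3·(-13−6) + (-1)·(6−(-13))) = ½·(0 − 57 − 19) = -38.
[WYZ] = ½·((-139/30)·(-13−(-13)) + 3·(-13−(52/15)) + (-1)·(52/15−(-13))) = ½·(0 − 247/5 − 247/15) = -494/15, so the X-coordinate is (-494/15)/(-38) = 13/15.
[XWZ] = ½·((-11/2)·(52/15−(-13)) + (-139/30)·(-13−6) + (-1)·(6−(52/15))) = ½·(-2717/30 + 2641/30 − 38/15) = -38/15, so the Y-coordinate is 1/15.
[XYW] = ½·((-11/2)·(-13−(52/15)) + 3·(52/15−6) + (-139/30)·(6−(-13))) = ½·(2717/30 − 38/5 − 2641/30) = -38/15, so the Z-coordinate is 1/15.
Check: 13/15 + 1/15 + 1/15 = 1.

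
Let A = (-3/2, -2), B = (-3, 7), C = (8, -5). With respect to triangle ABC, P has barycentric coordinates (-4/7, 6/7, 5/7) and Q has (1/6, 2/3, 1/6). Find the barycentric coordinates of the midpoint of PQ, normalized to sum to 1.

(-17/84, 16/21, 37/84)

Since both coordinate triples sum to 1, the midpoint's barycentrics are the componentwise average.
(-4/7+1/6)/2 = -17/84; similarly 16/21 and 37/84.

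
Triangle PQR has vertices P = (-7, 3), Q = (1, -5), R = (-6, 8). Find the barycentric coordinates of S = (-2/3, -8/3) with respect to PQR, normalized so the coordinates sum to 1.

Signed area of the reference triangle: [PQR] = ½·((-7)·(-5−8) + 1·(8−3) + (-6)·(3−(-5))) = ½·(91 + 5 − 48) = 24.
[SQR] = ½·((-2/3)·(-5−8) + 1·(8−(-8/3)) + (-6)·(-8/3−(-5))) = ½·(26/3 + 32/3 − 14) = 8/3, so the P-coordinate is (8/3)/24 = 1/9.
[PSR] = ½·((-7)·(-8/3−8) + (-2/3)·(8−3) + (-6)·(3−(-8/3))) = ½·(224/3 − 10/3 − 34) = 56/3, so the Q-coordinate is 7/9.
[PQS] = ½·((-7)·(-5−(-8/3)) + 1·(-8/3−3) + (-2/3)·(3−(-5))) = ½·(49/3 − 17/3 − 16/3) = 8/3, so the R-coordinate is 1/9.

(1/9, 7/9, 1/9)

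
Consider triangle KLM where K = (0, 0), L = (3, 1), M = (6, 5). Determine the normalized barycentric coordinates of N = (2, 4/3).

(5/9, 2/9, 2/9)

Signed area of the reference triangle: [KLM] = ½·(0·(1−5) + 3·(5−0) + 6·(0−1)) = ½·(0 + 15 − 6) = 9/2.
[NLM] = ½·(2·(1−5) + 3·(5−(4/3)) + 6·(4/3−1)) = ½·(-8 + 11 + 2) = 5/2, so the K-coordinate is (5/2)/(9/2) = 5/9.
[KNM] = ½·(0·(4/3−5) + 2·(5−0) + 6·(0−(4/3))) = ½·(0 + 10 − 8) = 1, so the L-coordinate is 2/9.
[KLN] = ½·(0·(1−(4/3)) + 3·(4/3−0) + 2·(0−1)) = ½·(0 + 4 − 2) = 1, so the M-coordinate is 2/9.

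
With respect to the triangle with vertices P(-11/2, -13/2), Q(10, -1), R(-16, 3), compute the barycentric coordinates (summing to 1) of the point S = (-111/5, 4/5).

Signed area of the reference triangle: [PQR] = ½·((-11/2)·(-1−3) + 10·(3−(-13/2)) + (-16)·(-13/2−(-1))) = ½·(22 + 95 + 88) = 205/2.
[SQR] = ½·((-111/5)·(-1−3) + 10·(3−(4/5)) + (-16)·(4/5−(-1))) = ½·(444/5 + 22 − 144/5) = 41, so the P-coordinate is 41/(205/2) = 2/5.
[PSR] = ½·((-11/2)·(4/5−3) + (-111/5)·(3−(-13/2)) + (-16)·(-13/2−(4/5))) = ½·(121/10 − 2109/10 + 584/5) = -41, so the Q-coordinate is -2/5.
[PQS] = ½·((-11/2)·(-1−(4/5)) + 10·(4/5−(-13/2)) + (-111/5)·(-13/2−(-1))) = ½·(99/10 + 73 + 1221/10) = 205/2, so the R-coordinate is 1.

(2/5, -2/5, 1)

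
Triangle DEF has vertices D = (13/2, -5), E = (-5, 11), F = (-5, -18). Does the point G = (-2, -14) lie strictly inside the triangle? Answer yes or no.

yes

Barycentric coordinates of G: (6/23, 14/667, 479/667).
The three coordinates are positive, positive, positive; a point is interior exactly when all three are positive.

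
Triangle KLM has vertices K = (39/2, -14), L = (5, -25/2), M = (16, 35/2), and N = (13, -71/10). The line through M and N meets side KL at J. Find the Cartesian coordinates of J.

Barycentric coordinates of N with respect to KLM: (2/5, 2/5, 1/5).
On side KL the M-coordinate is zero; dropping N's M-weight 1/5 and renormalizing the remaining 2/5 : 2/5 gives weights 1/2, 1/2 on K, L.
J = (1/2)·(39/2, -14) + (1/2)·(5, -25/2) = (49/4, -53/4).

(49/4, -53/4)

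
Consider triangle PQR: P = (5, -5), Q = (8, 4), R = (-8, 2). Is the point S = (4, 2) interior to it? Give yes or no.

yes

Barycentric coordinates of S: (4/23, 14/23, 5/23).
The three coordinates are positive, positive, positive; a point is interior exactly when all three are positive.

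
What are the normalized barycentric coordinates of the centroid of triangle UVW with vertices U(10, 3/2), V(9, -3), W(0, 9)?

(1/3, 1/3, 1/3)

The centroid is the average of the vertices, so each weight is 1/3.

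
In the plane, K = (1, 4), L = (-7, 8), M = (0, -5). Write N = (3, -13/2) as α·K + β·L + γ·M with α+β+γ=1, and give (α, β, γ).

Signed area of the reference triangle: [KLM] = ½·(1·(8−(-5)) + (-7)·(-5−4) + 0·(4−8)) = ½·(13 + 63 + 0) = 38.
[NLM] = ½·(3·(8−(-5)) + (-7)·(-5−(-13/2)) + 0·(-13/2−8)) = ½·(39 − 21/2 + 0) = 57/4, so the K-coordinate is (57/4)/38 = 3/8.
[KNM] = ½·(1·(-13/2−(-5)) + 3·(-5−4) + 0·(4−(-13/2))) = ½·(-3/2 − 27 + 0) = -57/4, so the L-coordinate is -3/8.
[KLN] = ½·(1·(8−(-13/2)) + (-7)·(-13/2−4) + 3·(4−8)) = ½·(29/2 + 147/2 − 12) = 38, so the M-coordinate is 1.
Check: 3/8 − 3/8 + 1 = 1.

(3/8, -3/8, 1)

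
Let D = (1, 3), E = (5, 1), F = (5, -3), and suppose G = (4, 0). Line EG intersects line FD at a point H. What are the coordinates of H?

Barycentric coordinates of G with respect to DEF: (1/4, 3/8, 3/8).
On side FD the E-coordinate is zero; dropping G's E-weight 3/8 and renormalizing the remaining 3/8 : 1/4 gives weights 3/5, 2/5 on F, D.
H = (3/5)·(5, -3) + (2/5)·(1, 3) = (17/5, -3/5).

(17/5, -3/5)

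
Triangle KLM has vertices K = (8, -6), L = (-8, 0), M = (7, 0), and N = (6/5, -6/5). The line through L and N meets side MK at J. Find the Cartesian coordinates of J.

Barycentric coordinates of N with respect to KLM: (1/5, 2/5, 2/5).
On side MK the L-coordinate is zero; dropping N's L-weight 2/5 and renormalizing the remaining 2/5 : 1/5 gives weights 2/3, 1/3 on M, K.
J = (2/3)·(7, 0) + (1/3)·(8, -6) = (22/3, -2).

(22/3, -2)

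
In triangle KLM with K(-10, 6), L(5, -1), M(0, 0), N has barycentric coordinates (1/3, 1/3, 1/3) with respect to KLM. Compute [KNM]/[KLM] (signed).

1/3

The signed ratio [KNM]/[KLM] equals the barycentric coordinate of N at vertex L, which is 1/3.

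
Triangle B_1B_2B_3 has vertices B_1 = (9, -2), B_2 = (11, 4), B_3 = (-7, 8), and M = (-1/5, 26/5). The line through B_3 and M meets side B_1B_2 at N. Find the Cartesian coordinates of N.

(10, 1)

Barycentric coordinates of M with respect to B_1B_2B_3: (1/5, 1/5, 3/5).
On side B_1B_2 the B_3-coordinate is zero; dropping M's B_3-weight 3/5 and renormalizing the remaining 1/5 : 1/5 gives weights 1/2, 1/2 on B_1, B_2.
N = (1/2)·(9, -2) + (1/2)·(11, 4) = (10, 1).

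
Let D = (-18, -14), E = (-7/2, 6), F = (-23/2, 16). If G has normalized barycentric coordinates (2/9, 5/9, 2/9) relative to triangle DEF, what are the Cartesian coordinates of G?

G = (2/9)·D + (5/9)·E + (2/9)·F.
x-coordinate: (2/9)·(-18) + (5/9)·(-7/2) + (2/9)·(-23/2) = -17/2.
y-coordinate: (2/9)·(-14) + (5/9)·6 + (2/9)·16 = 34/9.

(-17/2, 34/9)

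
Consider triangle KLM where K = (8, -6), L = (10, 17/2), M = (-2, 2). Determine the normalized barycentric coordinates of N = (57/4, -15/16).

(7/8, 5/8, -1/2)

Signed area of the reference triangle: [KLM] = ½·(8·(17/2−2) + 10·(2−(-6)) + (-2)·(-6−(17/2))) = ½·(52 + 80 + 29) = 161/2.
[NLM] = ½·((57/4)·(17/2−2) + 10·(2−(-15/16)) + (-2)·(-15/16−(17/2))) = ½·(741/8 + 235/8 + 151/8) = 1127/16, so the K-coordinate is (1127/16)/(161/2) = 7/8.
[KNM] = ½·(8·(-15/16−2) + (57/4)·(2−(-6)) + (-2)·(-6−(-15/16))) = ½·(-47/2 + 114 + 81/8) = 805/16, so the L-coordinate is 5/8.
[KLN] = ½·(8·(17/2−(-15/16)) + 10·(-15/16−(-6)) + (57/4)·(-6−(17/2))) = ½·(151/2 + 405/8 − 1653/8) = -161/4, so the M-coordinate is -1/2.
Check: 7/8 + 5/8 − 1/2 = 1.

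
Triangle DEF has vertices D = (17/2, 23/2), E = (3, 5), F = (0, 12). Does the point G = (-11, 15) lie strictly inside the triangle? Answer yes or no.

no

Barycentric coordinates of G: (-34/29, -10/29, 73/29).
The three coordinates are negative, negative, positive; a point is interior exactly when all three are positive.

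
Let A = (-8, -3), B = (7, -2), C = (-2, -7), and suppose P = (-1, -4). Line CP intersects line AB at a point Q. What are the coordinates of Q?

(-1/2, -5/2)

Barycentric coordinates of P with respect to ABC: (1/3, 1/3, 1/3).
On side AB the C-coordinate is zero; dropping P's C-weight 1/3 and renormalizing the remaining 1/3 : 1/3 gives weights 1/2, 1/2 on A, B.
Q = (1/2)·(-8, -3) + (1/2)·(7, -2) = (-1/2, -5/2).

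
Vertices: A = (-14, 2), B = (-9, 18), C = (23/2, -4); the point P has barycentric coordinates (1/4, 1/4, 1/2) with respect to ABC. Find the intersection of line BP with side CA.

(3, -2)

Line BP meets CA where the B-coordinate vanishes; zeroing P's B-weight and renormalizing leaves C, A-weights 1/2 : 1/4 → (2/3, 1/3).
So Q = (2/3)·C + (1/3)·A = (3, -2).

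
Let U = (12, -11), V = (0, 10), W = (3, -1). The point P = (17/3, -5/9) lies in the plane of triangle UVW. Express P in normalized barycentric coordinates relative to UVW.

Signed area of the reference triangle: [UVW] = ½·(12·(10−(-1)) + 0·(-1−(-11)) + 3·(-11−10)) = ½·(132 + 0 − 63) = 69/2.
[PVW] = ½·((17/3)·(10−(-1)) + 0·(-1−(-5/9)) + 3·(-5/9−10)) = ½·(187/3 + 0 − 95/3) = 46/3, so the U-coordinate is (46/3)/(69/2) = 4/9.
[UPW] = ½·(12·(-5/9−(-1)) + (17/3)·(-1−(-11)) + 3·(-11−(-5/9))) = ½·(16/3 + 170/3 − 94/3) = 46/3, so the V-coordinate is 4/9.
[UVP] = ½·(12·(10−(-5/9)) + 0·(-5/9−(-11)) + (17/3)·(-11−10)) = ½·(380/3 + 0 − 119) = 23/6, so the W-coordinate is 1/9.
Check: 4/9 + 4/9 + 1/9 = 1.

(4/9, 4/9, 1/9)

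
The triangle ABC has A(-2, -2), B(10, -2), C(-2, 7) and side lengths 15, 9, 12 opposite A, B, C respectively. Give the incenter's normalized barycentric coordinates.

The incenter has barycentric coordinates proportional to the opposite side lengths: (15 : 9 : 12).
Normalizing by 15+9+12 = 36 gives (5/12, 1/4, 1/3).

(5/12, 1/4, 1/3)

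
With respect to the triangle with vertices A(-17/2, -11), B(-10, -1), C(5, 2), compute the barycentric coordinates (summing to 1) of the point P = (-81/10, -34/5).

(3/5, 1/3, 1/15)

Signed area of the reference triangle: [ABC] = ½·((-17/2)·(-1−2) + (-10)·(2−(-11)) + 5·(-11−(-1))) = ½·(51/2 − 130 − 50) = -309/4.
[PBC] = ½·((-81/10)·(-1−2) + (-10)·(2−(-34/5)) + 5·(-34/5−(-1))) = ½·(243/10 − 88 − 29) = -927/20, so the A-coordinate is (-927/20)/(-309/4) = 3/5.
[APC] = ½·((-17/2)·(-34/5−2) + (-81/10)·(2−(-11)) + 5·(-11−(-34/5))) = ½·(374/5 − 1053/10 − 21) = -103/4, so the B-coordinate is 1/3.
[ABP] = ½·((-17/2)·(-1−(-34/5)) + (-10)·(-34/5−(-11)) + (-81/10)·(-11−(-1))) = ½·(-493/10 − 42 + 81) = -103/20, so the C-coordinate is 1/15.
Check: 3/5 + 1/3 + 1/15 = 1.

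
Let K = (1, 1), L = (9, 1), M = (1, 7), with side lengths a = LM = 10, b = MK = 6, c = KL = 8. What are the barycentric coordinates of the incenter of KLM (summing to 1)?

(5/12, 1/4, 1/3)

The incenter has barycentric coordinates proportional to the opposite side lengths: (10 : 6 : 8).
Normalizing by 10+6+8 = 24 gives (5/12, 1/4, 1/3).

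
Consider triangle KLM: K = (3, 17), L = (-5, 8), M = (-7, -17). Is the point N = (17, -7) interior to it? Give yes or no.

no

Barycentric coordinates of N: (290/91, -358/91, 159/91).
The three coordinates are positive, negative, positive; a point is interior exactly when all three are positive.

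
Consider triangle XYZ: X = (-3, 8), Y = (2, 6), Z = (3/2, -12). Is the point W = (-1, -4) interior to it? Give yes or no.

Barycentric coordinates of W: (7/13, -2/13, 8/13).
The three coordinates are positive, negative, positive; a point is interior exactly when all three are positive.

no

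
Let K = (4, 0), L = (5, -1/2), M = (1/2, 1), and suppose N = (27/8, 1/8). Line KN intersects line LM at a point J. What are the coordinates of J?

Barycentric coordinates of N with respect to KLM: (1/2, 1/4, 1/4).
On side LM the K-coordinate is zero; dropping N's K-weight 1/2 and renormalizing the remaining 1/4 : 1/4 gives weights 1/2, 1/2 on L, M.
J = (1/2)·(5, -1/2) + (1/2)·(1/2, 1) = (11/4, 1/4).

(11/4, 1/4)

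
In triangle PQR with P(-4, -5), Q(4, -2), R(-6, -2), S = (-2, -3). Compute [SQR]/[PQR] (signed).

1/3

[PQR] = ½·((-4)·(-2−(-2)) + 4·(-2−(-5)) + (-6)·(-5−(-2))) = ½·(0 + 12 + 18) = 15.
[SQR] = ½·((-2)·(-2−(-2)) + 4·(-2−(-3)) + (-6)·(-3−(-2))) = ½·(0 + 4 + 6) = 5, so the ratio is 5/15 = 1/3.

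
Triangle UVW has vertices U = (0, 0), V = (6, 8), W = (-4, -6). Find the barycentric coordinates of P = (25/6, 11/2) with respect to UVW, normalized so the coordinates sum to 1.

(1/6, 3/4, 1/12)

Signed area of the reference triangle: [UVW] = ½·(0·(8−(-6)) + 6·(-6−0) + (-4)·(0−8)) = ½·(0 − 36 + 32) = -2.
[PVW] = ½·((25/6)·(8−(-6)) + 6·(-6−(11/2)) + (-4)·(11/2−8)) = ½·(175/3 − 69 + 10) = -1/3, so the U-coordinate is (-1/3)/(-2) = 1/6.
[UPW] = ½·(0·(11/2−(-6)) + (25/6)·(-6−0) + (-4)·(0−(11/2))) = ½·(0 − 25 + 22) = -3/2, so the V-coordinate is 3/4.
[UVP] = ½·(0·(8−(11/2)) + 6·(11/2−0) + (25/6)·(0−8)) = ½·(0 + 33 − 100/3) = -1/6, so the W-coordinate is 1/12.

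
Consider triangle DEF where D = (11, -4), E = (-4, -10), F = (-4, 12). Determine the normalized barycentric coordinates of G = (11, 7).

(1, -1/2, 1/2)

Signed area of the reference triangle: [DEF] = ½·(11·(-10−12) + (-4)·(12−(-4)) + (-4)·(-4−(-10))) = ½·(-242 − 64 − 24) = -165.
[GEF] = ½·(11·(-10−12) + (-4)·(12−7) + (-4)·(7−(-10))) = ½·(-242 − 20 − 68) = -165, so the D-coordinate is (-165)/(-165) = 1.
[DGF] = ½·(11·(7−12) + 11·(12−(-4)) + (-4)·(-4−7)) = ½·(-55 + 176 + 44) = 165/2, so the E-coordinate is -1/2.
[DEG] = ½·(11·(-10−7) + (-4)·(7−(-4)) + 11·(-4−(-10))) = ½·(-187 − 44 + 66) = -165/2, so the F-coordinate is 1/2.
Check: 1 − 1/2 + 1/2 = 1.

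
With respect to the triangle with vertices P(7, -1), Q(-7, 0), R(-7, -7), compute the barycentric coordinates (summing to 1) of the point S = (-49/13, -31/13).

(3/13, 6/13, 4/13)

Signed area of the reference triangle: [PQR] = ½·(7·(0−(-7)) + (-7)·(-7−(-1)) + (-7)·(-1−0)) = ½·(49 + 42 + 7) = 49.
[SQR] = ½·((-49/13)·(0−(-7)) + (-7)·(-7−(-31/13)) + (-7)·(-31/13−0)) = ½·(-343/13 + 420/13 + 217/13) = 147/13, so the P-coordinate is (147/13)/49 = 3/13.
[PSR] = ½·(7·(-31/13−(-7)) + (-49/13)·(-7−(-1)) + (-7)·(-1−(-31/13))) = ½·(420/13 + 294/13 − 126/13) = 294/13, so the Q-coordinate is 6/13.
[PQS] = ½·(7·(0−(-31/13)) + (-7)·(-31/13−(-1)) + (-49/13)·(-1−0)) = ½·(217/13 + 126/13 + 49/13) = 196/13, so the R-coordinate is 4/13.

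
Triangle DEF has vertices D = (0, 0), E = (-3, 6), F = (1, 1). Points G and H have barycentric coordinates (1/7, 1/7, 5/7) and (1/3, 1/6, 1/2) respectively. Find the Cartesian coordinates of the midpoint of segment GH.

Barycentric coordinates of the midpoint are the average: (5/21, 13/84, 17/28).
Converting: (5/21)·D + (13/84)·E + (17/28)·F = (1/7, 43/28).

(1/7, 43/28)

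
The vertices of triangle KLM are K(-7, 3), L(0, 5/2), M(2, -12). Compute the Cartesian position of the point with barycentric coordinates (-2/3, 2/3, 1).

(20/3, -37/3)

N = (-2/3)·K + (2/3)·L + 1·M.
x-coordinate: (-2/3)·(-7) + (2/3)·0 + 1·2 = 20/3.
y-coordinate: (-2/3)·3 + (2/3)·(5/2) + 1·(-12) = -37/3.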